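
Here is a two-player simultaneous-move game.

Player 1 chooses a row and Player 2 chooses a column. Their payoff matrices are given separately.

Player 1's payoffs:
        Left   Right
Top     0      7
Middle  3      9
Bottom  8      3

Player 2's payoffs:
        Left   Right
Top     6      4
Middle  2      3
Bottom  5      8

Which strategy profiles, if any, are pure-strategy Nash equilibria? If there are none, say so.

Pure NE: (Middle, Right)

Player 1 against Left: payoffs 0, 3, 8 → best response Bottom.
Player 1 against Right: payoffs 7, 9, 3 → best response Middle.
Player 2 against Top: payoffs 6, 4 → best response Left.
Player 2 against Middle: payoffs 2, 3 → best response Right.
Player 2 against Bottom: payoffs 5, 8 → best response Right.
Mutual best responses: (Middle, Right).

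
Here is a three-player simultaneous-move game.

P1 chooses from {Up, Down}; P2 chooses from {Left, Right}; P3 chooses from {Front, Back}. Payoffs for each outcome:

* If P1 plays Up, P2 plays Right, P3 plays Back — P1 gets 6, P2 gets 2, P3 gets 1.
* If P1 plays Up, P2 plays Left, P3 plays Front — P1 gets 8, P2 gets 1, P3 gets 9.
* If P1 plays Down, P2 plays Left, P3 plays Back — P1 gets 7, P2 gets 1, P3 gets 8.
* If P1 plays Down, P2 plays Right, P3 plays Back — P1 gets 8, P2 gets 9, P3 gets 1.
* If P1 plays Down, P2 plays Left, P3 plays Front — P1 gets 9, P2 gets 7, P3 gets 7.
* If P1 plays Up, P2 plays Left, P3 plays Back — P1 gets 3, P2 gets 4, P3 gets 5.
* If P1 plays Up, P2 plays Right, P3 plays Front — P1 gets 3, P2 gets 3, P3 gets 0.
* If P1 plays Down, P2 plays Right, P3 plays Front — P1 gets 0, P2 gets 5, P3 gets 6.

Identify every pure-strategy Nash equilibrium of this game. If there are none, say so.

There is no pure-strategy Nash equilibrium.

(Up, Left, Front): P1 can switch to Down (8 → 9). Not NE.
(Up, Left, Back): P1 can switch to Down (3 → 7). Not NE.
(Up, Right, Front): P3 can switch to Back (0 → 1). Not NE.
(Up, Right, Back): P1 can switch to Down (6 → 8). Not NE.
(Down, Left, Front): P3 can switch to Back (7 → 8). Not NE.
(Down, Left, Back): P2 can switch to Right (1 → 9). Not NE.
(The remaining 2 profiles each have a profitable deviation by the same check.)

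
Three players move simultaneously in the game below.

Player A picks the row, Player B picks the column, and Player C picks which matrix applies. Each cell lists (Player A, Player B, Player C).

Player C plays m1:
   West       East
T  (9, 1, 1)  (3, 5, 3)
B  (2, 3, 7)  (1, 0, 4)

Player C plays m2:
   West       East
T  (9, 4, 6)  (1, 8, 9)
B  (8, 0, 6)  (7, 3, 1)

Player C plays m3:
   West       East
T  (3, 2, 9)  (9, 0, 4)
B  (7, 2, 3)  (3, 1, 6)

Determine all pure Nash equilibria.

No pure-strategy Nash equilibrium.

Player A against (West, m1): payoffs 9, 2 → best response T.
Player A against (West, m2): payoffs 9, 8 → best response T.
Player A against (West, m3): payoffs 3, 7 → best response B.
Player A against (East, m1): payoffs 3, 1 → best response T.
Player A against (East, m2): payoffs 1, 7 → best response B.
Player A against (East, m3): payoffs 9, 3 → best response T.
Player B against (T, m1): payoffs 1, 5 → best response East.
Player B against (T, m2): payoffs 4, 8 → best response East.
Player B against (T, m3): payoffs 2, 0 → best response West.
Player B against (B, m1): payoffs 3, 0 → best response West.
Player B against (B, m2): payoffs 0, 3 → best response East.
Player B against (B, m3): payoffs 2, 1 → best response West.
Player C against (T, West): payoffs 1, 6, 9 → best response m3.
Player C against (T, East): payoffs 3, 9, 4 → best response m2.
Player C against (B, West): payoffs 7, 6, 3 → best response m1.
Player C against (B, East): payoffs 4, 1, 6 → best response m3.
No profile is a mutual best response for all players.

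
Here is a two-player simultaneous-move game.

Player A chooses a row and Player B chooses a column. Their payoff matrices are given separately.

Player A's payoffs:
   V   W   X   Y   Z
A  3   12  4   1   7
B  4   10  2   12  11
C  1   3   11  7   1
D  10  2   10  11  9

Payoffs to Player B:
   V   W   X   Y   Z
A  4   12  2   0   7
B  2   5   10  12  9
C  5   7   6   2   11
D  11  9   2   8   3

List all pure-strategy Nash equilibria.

Pure-strategy Nash equilibria: (A, W) and (B, Y) and (D, V)

Player A against V: payoffs 3, 4, 1, 10 → best response D.
Player A against W: payoffs 12, 10, 3, 2 → best response A.
Player A against X: payoffs 4, 2, 11, 10 → best response C.
Player A against Y: payoffs 1, 12, 7, 11 → best response B.
Player A against Z: payoffs 7, 11, 1, 9 → best response B.
Player B against A: payoffs 4, 12, 2, 0, 7 → best response W.
Player B against B: payoffs 2, 5, 10, 12, 9 → best response Y.
Player B against C: payoffs 5, 7, 6, 2, 11 → best response Z.
Player B against D: payoffs 11, 9, 2, 8, 3 → best response V.
Mutual best responses: (A, W); (B, Y); (D, V).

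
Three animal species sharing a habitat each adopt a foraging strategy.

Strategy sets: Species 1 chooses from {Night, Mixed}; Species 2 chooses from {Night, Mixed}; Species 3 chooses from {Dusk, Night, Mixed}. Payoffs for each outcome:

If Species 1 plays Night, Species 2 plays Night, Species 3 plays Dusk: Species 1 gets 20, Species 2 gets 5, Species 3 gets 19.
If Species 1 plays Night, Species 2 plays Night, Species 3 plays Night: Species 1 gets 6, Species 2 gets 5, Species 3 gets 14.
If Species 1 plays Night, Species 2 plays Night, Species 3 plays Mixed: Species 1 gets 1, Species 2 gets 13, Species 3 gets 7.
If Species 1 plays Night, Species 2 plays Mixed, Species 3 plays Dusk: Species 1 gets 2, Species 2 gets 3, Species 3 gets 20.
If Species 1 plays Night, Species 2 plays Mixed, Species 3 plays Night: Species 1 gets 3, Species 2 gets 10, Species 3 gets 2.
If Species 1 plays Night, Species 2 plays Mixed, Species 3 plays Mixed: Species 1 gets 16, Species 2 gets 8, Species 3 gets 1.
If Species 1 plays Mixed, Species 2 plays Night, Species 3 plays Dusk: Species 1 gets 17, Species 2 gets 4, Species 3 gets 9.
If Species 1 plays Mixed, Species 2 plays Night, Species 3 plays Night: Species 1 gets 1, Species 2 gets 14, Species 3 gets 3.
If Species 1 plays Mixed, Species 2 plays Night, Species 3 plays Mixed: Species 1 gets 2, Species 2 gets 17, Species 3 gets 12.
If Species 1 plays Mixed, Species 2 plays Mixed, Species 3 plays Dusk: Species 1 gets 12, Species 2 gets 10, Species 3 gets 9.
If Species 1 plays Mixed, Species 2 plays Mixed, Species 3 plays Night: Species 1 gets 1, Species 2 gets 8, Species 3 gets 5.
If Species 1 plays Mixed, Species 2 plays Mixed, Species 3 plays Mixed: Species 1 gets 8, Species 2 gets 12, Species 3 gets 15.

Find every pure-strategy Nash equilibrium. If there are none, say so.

(Night, Night, Dusk): Species 1 gets 20, best alternative 17; Species 2 gets 5, best alternative 3; Species 3 gets 19, best alternative 14. No profitable deviation — NE.
(Night, Night, Night): Species 2 can switch to Mixed (5 → 10). Not NE.
(Night, Night, Mixed): Species 1 can switch to Mixed (1 → 2). Not NE.
(Night, Mixed, Dusk): Species 1 can switch to Mixed (2 → 12). Not NE.
(Night, Mixed, Night): Species 3 can switch to Dusk (2 → 20). Not NE.
(Night, Mixed, Mixed): Species 2 can switch to Night (8 → 13). Not NE.
(Mixed, Night, Dusk): Species 1 can switch to Night (17 → 20). Not NE.
(Mixed, Night, Night): Species 1 can switch to Night (1 → 6). Not NE.
(Mixed, Night, Mixed): Species 1 gets 2, best alternative 1; Species 2 gets 17, best alternative 12; Species 3 gets 12, best alternative 9. No profitable deviation — NE.
(Mixed, Mixed, Dusk): Species 3 can switch to Mixed (9 → 15). Not NE.
(Mixed, Mixed, Night): Species 1 can switch to Night (1 → 3). Not NE.
(Mixed, Mixed, Mixed): Species 1 can switch to Night (8 → 16). Not NE.

Pure-strategy Nash equilibria: (Night, Night, Dusk), (Mixed, Night, Mixed)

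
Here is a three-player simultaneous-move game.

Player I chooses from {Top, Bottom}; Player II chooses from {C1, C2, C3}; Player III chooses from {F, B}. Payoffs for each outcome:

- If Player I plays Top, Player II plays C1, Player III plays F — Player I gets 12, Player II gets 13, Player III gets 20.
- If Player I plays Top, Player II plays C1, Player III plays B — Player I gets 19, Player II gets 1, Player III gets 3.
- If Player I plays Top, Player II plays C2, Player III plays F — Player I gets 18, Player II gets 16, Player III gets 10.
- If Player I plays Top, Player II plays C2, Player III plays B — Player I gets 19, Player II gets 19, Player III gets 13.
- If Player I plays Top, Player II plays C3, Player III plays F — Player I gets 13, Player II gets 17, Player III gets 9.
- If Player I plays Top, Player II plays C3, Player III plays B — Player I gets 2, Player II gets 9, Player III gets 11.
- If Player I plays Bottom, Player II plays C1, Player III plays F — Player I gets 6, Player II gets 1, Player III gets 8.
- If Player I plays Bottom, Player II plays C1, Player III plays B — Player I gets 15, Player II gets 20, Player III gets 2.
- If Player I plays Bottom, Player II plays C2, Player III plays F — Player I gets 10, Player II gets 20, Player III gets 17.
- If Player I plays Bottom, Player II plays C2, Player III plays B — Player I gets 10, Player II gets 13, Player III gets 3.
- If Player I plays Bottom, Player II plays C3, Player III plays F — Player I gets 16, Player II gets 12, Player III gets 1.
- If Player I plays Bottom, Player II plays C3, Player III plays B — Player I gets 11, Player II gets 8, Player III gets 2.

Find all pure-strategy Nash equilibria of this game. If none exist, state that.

(Top, C1, F): Player II can switch to C2 (13 → 16). Not NE.
(Top, C1, B): Player II can switch to C2 (1 → 19). Not NE.
(Top, C2, F): Player II can switch to C3 (16 → 17). Not NE.
(Top, C2, B): Player I gets 19, best alternative 10; Player II gets 19, best alternative 9; Player III gets 13, best alternative 10. No profitable deviation — NE.
(Top, C3, F): Player I can switch to Bottom (13 → 16). Not NE.
(Top, C3, B): Player I can switch to Bottom (2 → 11). Not NE.
(Bottom, C1, F): Player I can switch to Top (6 → 12). Not NE.
(Bottom, C1, B): Player I can switch to Top (15 → 19). Not NE.
(Bottom, C2, F): Player I can switch to Top (10 → 18). Not NE.
(Bottom, C2, B): Player I can switch to Top (10 → 19). Not NE.
(Bottom, C3, F): Player II can switch to C2 (12 → 20). Not NE.
(The remaining 1 profile has a profitable deviation by the same check.)

(Top, C2, B)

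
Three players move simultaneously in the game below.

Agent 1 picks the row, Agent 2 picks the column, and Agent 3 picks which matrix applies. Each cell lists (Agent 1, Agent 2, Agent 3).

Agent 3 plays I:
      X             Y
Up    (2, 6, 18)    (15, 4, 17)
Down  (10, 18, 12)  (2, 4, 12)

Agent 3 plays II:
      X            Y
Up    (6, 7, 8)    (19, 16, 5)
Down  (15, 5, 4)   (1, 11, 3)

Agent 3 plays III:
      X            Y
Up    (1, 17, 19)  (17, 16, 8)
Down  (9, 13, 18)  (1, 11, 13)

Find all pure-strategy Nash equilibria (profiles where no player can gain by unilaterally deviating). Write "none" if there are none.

The unique pure-strategy Nash equilibrium is (Down, X, III).

Agent 1 against (X, I): payoffs 2, 10 → best response Down.
Agent 1 against (X, II): payoffs 6, 15 → best response Down.
Agent 1 against (X, III): payoffs 1, 9 → best response Down.
Agent 1 against (Y, I): payoffs 15, 2 → best response Up.
Agent 1 against (Y, II): payoffs 19, 1 → best response Up.
Agent 1 against (Y, III): payoffs 17, 1 → best response Up.
Agent 2 against (Up, I): payoffs 6, 4 → best response X.
Agent 2 against (Up, II): payoffs 7, 16 → best response Y.
Agent 2 against (Up, III): payoffs 17, 16 → best response X.
Agent 2 against (Down, I): payoffs 18, 4 → best response X.
Agent 2 against (Down, II): payoffs 5, 11 → best response Y.
Agent 2 against (Down, III): payoffs 13, 11 → best response X.
Agent 3 against (Up, X): payoffs 18, 8, 19 → best response III.
Agent 3 against (Up, Y): payoffs 17, 5, 8 → best response I.
Agent 3 against (Down, X): payoffs 12, 4, 18 → best response III.
Agent 3 against (Down, Y): payoffs 12, 3, 13 → best response III.
Mutual best responses: (Down, X, III).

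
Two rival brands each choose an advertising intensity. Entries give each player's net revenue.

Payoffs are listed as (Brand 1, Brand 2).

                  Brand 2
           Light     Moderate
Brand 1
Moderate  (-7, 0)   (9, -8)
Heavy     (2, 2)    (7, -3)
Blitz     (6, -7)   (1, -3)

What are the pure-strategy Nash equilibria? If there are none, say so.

No pure-strategy Nash equilibrium.

Check each profile: it is a Nash equilibrium iff no player can strictly gain by switching unilaterally.
(Moderate, Light): Brand 1 can switch to Heavy (-7 → 2). Not NE.
(Moderate, Moderate): Brand 2 can switch to Light (-8 → 0). Not NE.
(Heavy, Light): Brand 1 can switch to Blitz (2 → 6). Not NE.
(Heavy, Moderate): Brand 1 can switch to Moderate (7 → 9). Not NE.
(Blitz, Light): Brand 2 can switch to Moderate (-7 → -3). Not NE.
(Blitz, Moderate): Brand 1 can switch to Moderate (1 → 9). Not NE.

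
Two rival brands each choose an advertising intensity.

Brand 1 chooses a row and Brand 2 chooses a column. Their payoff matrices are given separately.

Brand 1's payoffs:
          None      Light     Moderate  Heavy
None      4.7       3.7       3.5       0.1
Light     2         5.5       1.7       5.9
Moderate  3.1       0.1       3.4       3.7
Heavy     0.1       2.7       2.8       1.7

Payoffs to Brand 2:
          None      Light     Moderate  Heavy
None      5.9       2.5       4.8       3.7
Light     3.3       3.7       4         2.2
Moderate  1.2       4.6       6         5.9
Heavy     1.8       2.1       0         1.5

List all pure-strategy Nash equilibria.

The unique pure-strategy Nash equilibrium is (None, None).

Brand 1 against None: payoffs 4.7, 2, 3.1, 0.1 → best response None.
Brand 1 against Light: payoffs 3.7, 5.5, 0.1, 2.7 → best response Light.
Brand 1 against Moderate: payoffs 3.5, 1.7, 3.4, 2.8 → best response None.
Brand 1 against Heavy: payoffs 0.1, 5.9, 3.7, 1.7 → best response Light.
Brand 2 against None: payoffs 5.9, 2.5, 4.8, 3.7 → best response None.
Brand 2 against Light: payoffs 3.3, 3.7, 4, 2.2 → best response Moderate.
Brand 2 against Moderate: payoffs 1.2, 4.6, 6, 5.9 → best response Moderate.
Brand 2 against Heavy: payoffs 1.8, 2.1, 0, 1.5 → best response Light.
Mutual best responses: (None, None).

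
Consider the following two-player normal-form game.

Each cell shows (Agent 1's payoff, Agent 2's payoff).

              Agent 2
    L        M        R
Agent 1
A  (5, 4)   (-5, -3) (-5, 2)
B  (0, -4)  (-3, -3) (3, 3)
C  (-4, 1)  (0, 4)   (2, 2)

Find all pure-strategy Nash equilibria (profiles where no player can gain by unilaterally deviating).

For each player, find the best response to each opponent profile; mutual best responses are the pure NE.
Agent 1 against L: payoffs 5, 0, -4 → best response A.
Agent 1 against M: payoffs -5, -3, 0 → best response C.
Agent 1 against R: payoffs -5, 3, 2 → best response B.
Agent 2 against A: payoffs 4, -3, 2 → best response L.
Agent 2 against B: payoffs -4, -3, 3 → best response R.
Agent 2 against C: payoffs 1, 4, 2 → best response M.
Mutual best responses: (A, L); (B, R); (C, M).

Pure-strategy Nash equilibria: (A, L); (B, R); (C, M)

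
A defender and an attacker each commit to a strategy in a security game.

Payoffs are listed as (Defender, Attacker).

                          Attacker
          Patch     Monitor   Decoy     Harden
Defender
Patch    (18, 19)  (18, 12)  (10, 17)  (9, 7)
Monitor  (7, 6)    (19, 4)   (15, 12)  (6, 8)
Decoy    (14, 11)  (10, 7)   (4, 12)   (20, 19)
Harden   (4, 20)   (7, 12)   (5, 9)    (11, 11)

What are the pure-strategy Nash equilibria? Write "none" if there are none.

Pure-strategy Nash equilibria: (Patch, Patch) and (Monitor, Decoy) and (Decoy, Harden)

Mark each player's best response to every combination of opponents' strategies; a profile where every player is best-responding is a pure Nash equilibrium.
Defender against Patch: payoffs 18, 7, 14, 4 → best response Patch.
Defender against Monitor: payoffs 18, 19, 10, 7 → best response Monitor.
Defender against Decoy: payoffs 10, 15, 4, 5 → best response Monitor.
Defender against Harden: payoffs 9, 6, 20, 11 → best response Decoy.
Attacker against Patch: payoffs 19, 12, 17, 7 → best response Patch.
Attacker against Monitor: payoffs 6, 4, 12, 8 → best response Decoy.
Attacker against Decoy: payoffs 11, 7, 12, 19 → best response Harden.
Attacker against Harden: payoffs 20, 12, 9, 11 → best response Patch.
Mutual best responses: (Patch, Patch); (Monitor, Decoy); (Decoy, Harden).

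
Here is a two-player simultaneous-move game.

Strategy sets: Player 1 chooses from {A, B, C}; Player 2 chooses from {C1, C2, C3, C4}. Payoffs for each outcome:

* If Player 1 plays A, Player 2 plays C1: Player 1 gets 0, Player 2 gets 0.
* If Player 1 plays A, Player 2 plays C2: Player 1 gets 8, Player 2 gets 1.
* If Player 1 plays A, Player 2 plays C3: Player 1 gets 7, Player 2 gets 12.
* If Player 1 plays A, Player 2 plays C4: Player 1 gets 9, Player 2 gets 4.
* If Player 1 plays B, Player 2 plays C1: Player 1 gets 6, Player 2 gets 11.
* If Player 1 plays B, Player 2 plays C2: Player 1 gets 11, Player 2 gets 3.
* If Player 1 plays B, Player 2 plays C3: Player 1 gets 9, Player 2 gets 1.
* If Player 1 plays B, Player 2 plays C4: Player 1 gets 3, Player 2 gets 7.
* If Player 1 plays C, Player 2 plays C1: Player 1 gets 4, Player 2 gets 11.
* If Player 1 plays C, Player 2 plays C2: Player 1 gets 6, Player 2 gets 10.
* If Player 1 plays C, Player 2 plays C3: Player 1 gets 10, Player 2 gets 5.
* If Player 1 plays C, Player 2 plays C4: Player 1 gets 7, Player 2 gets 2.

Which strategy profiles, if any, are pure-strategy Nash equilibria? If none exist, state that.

Pure NE: (B, C1)

(A, C1): Player 1 can switch to B (0 → 6). Not NE.
(A, C2): Player 1 can switch to B (8 → 11). Not NE.
(A, C3): Player 1 can switch to B (7 → 9). Not NE.
(A, C4): Player 2 can switch to C3 (4 → 12). Not NE.
(B, C1): Player 1 gets 6, best alternative 4; Player 2 gets 11, best alternative 7. No profitable deviation — NE.
(B, C2): Player 2 can switch to C1 (3 → 11). Not NE.
(B, C3): Player 1 can switch to C (9 → 10). Not NE.
(B, C4): Player 1 can switch to A (3 → 9). Not NE.
(C, C1): Player 1 can switch to B (4 → 6). Not NE.
(The remaining 3 profiles each have a profitable deviation by the same check.)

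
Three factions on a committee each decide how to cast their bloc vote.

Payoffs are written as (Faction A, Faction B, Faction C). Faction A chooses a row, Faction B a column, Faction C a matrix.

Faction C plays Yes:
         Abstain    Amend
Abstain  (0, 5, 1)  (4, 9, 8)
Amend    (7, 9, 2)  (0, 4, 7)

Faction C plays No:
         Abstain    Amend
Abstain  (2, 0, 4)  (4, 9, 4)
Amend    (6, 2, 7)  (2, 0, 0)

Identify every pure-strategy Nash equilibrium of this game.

(Abstain, Amend, Yes), (Amend, Abstain, No)

Mark each player's best response to every combination of opponents' strategies; a profile where every player is best-responding is a pure Nash equilibrium.
Faction A against (Abstain, Yes): payoffs 0, 7 → best response Amend.
Faction A against (Abstain, No): payoffs 2, 6 → best response Amend.
Faction A against (Amend, Yes): payoffs 4, 0 → best response Abstain.
Faction A against (Amend, No): payoffs 4, 2 → best response Abstain.
Faction B against (Abstain, Yes): payoffs 5, 9 → best response Amend.
Faction B against (Abstain, No): payoffs 0, 9 → best response Amend.
Faction B against (Amend, Yes): payoffs 9, 4 → best response Abstain.
Faction B against (Amend, No): payoffs 2, 0 → best response Abstain.
Faction C against (Abstain, Abstain): payoffs 1, 4 → best response No.
Faction C against (Abstain, Amend): payoffs 8, 4 → best response Yes.
Faction C against (Amend, Abstain): payoffs 2, 7 → best response No.
Faction C against (Amend, Amend): payoffs 7, 0 → best response Yes.
Mutual best responses: (Abstain, Amend, Yes); (Amend, Abstain, No).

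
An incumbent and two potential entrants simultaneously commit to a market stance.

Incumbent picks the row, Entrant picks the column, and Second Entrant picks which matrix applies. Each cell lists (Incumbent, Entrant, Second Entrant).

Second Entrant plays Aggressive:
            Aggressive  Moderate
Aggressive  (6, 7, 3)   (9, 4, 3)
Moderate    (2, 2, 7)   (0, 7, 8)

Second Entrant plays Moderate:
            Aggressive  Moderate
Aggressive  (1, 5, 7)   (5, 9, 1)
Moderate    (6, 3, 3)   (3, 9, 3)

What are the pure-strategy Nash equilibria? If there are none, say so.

No pure-strategy Nash equilibrium.

Incumbent against (Aggressive, Aggressive): payoffs 6, 2 → best response Aggressive.
Incumbent against (Aggressive, Moderate): payoffs 1, 6 → best response Moderate.
Incumbent against (Moderate, Aggressive): payoffs 9, 0 → best response Aggressive.
Incumbent against (Moderate, Moderate): payoffs 5, 3 → best response Aggressive.
Entrant against (Aggressive, Aggressive): payoffs 7, 4 → best response Aggressive.
Entrant against (Aggressive, Moderate): payoffs 5, 9 → best response Moderate.
Entrant against (Moderate, Aggressive): payoffs 2, 7 → best response Moderate.
Entrant against (Moderate, Moderate): payoffs 3, 9 → best response Moderate.
Second Entrant against (Aggressive, Aggressive): payoffs 3, 7 → best response Moderate.
Second Entrant against (Aggressive, Moderate): payoffs 3, 1 → best response Aggressive.
Second Entrant against (Moderate, Aggressive): payoffs 7, 3 → best response Aggressive.
Second Entrant against (Moderate, Moderate): payoffs 8, 3 → best response Aggressive.
No profile is a mutual best response for all players.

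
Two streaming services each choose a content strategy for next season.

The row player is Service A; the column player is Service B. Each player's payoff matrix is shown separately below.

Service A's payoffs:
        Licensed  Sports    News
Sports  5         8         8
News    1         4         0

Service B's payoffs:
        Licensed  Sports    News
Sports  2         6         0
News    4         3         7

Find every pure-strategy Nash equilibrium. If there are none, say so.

The unique pure-strategy Nash equilibrium is (Sports, Sports).

(Sports, Licensed): Service B can switch to Sports (2 → 6). Not NE.
(Sports, Sports): Service A gets 8, best alternative 4; Service B gets 6, best alternative 2. No profitable deviation — NE.
(Sports, News): Service B can switch to Licensed (0 → 2). Not NE.
(News, Licensed): Service A can switch to Sports (1 → 5). Not NE.
(News, Sports): Service A can switch to Sports (4 → 8). Not NE.
(News, News): Service A can switch to Sports (0 → 8). Not NE.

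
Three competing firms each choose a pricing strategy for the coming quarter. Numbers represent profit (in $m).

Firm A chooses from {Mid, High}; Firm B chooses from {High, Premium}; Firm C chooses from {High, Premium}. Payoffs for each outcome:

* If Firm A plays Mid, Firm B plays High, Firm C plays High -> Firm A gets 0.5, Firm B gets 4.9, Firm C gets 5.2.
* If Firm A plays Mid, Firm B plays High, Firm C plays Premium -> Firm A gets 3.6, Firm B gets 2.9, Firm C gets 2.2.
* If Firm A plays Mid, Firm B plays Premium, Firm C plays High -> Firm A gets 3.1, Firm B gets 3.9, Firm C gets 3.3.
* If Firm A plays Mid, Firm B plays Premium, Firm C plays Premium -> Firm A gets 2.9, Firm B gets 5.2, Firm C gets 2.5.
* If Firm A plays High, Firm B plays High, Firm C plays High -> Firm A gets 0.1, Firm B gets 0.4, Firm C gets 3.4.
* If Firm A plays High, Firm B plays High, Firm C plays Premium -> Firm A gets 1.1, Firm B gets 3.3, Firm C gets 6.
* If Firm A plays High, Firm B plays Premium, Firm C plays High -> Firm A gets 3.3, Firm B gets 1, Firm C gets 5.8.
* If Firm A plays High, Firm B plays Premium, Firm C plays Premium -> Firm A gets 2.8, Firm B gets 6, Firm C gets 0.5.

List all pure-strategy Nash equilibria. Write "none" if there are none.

(Mid, High, High): Firm A gets 0.5, best alternative 0.1; Firm B gets 4.9, best alternative 3.9; Firm C gets 5.2, best alternative 2.2. No profitable deviation — NE.
(Mid, High, Premium): Firm B can switch to Premium (2.9 → 5.2). Not NE.
(Mid, Premium, High): Firm A can switch to High (3.1 → 3.3). Not NE.
(Mid, Premium, Premium): Firm C can switch to High (2.5 → 3.3). Not NE.
(High, High, High): Firm A can switch to Mid (0.1 → 0.5). Not NE.
(High, High, Premium): Firm A can switch to Mid (1.1 → 3.6). Not NE.
(High, Premium, High): Firm A gets 3.3, best alternative 3.1; Firm B gets 1, best alternative 0.4; Firm C gets 5.8, best alternative 0.5. No profitable deviation — NE.
(High, Premium, Premium): Firm A can switch to Mid (2.8 → 2.9). Not NE.

(Mid, High, High), (High, Premium, High)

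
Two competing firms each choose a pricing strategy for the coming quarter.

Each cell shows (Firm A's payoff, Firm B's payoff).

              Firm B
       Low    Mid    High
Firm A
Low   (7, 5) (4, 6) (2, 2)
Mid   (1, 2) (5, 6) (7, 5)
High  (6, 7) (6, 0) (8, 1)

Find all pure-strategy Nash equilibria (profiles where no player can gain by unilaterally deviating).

Firm A against Low: payoffs 7, 1, 6 → best response Low.
Firm A against Mid: payoffs 4, 5, 6 → best response High.
Firm A against High: payoffs 2, 7, 8 → best response High.
Firm B against Low: payoffs 5, 6, 2 → best response Mid.
Firm B against Mid: payoffs 2, 6, 5 → best response Mid.
Firm B against High: payoffs 7, 0, 1 → best response Low.
No profile is a mutual best response for all players.

No pure-strategy Nash equilibrium.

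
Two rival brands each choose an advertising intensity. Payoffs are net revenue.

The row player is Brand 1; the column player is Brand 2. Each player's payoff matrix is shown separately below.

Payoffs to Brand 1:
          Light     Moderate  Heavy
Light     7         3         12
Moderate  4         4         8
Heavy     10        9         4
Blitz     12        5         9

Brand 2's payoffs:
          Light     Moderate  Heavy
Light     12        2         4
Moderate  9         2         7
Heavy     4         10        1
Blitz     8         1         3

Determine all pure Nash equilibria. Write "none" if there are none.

(Heavy, Moderate), (Blitz, Light)

Brand 1 against Light: payoffs 7, 4, 10, 12 → best response Blitz.
Brand 1 against Moderate: payoffs 3, 4, 9, 5 → best response Heavy.
Brand 1 against Heavy: payoffs 12, 8, 4, 9 → best response Light.
Brand 2 against Light: payoffs 12, 2, 4 → best response Light.
Brand 2 against Moderate: payoffs 9, 2, 7 → best response Light.
Brand 2 against Heavy: payoffs 4, 10, 1 → best response Moderate.
Brand 2 against Blitz: payoffs 8, 1, 3 → best response Light.
Mutual best responses: (Heavy, Moderate); (Blitz, Light).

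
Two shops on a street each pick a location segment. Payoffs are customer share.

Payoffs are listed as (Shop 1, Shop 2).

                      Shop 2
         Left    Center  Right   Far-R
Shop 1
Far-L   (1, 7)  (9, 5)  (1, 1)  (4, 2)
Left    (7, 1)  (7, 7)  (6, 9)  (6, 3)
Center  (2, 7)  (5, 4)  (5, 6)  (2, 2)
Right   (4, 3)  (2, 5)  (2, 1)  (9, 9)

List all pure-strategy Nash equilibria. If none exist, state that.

Check each profile: it is a Nash equilibrium iff no player can strictly gain by switching unilaterally.
(Far-L, Left): Shop 1 can switch to Left (1 → 7). Not NE.
(Far-L, Center): Shop 2 can switch to Left (5 → 7). Not NE.
(Far-L, Right): Shop 1 can switch to Left (1 → 6). Not NE.
(Far-L, Far-R): Shop 1 can switch to Left (4 → 6). Not NE.
(Left, Left): Shop 2 can switch to Center (1 → 7). Not NE.
(Left, Center): Shop 1 can switch to Far-L (7 → 9). Not NE.
(Left, Right): Shop 1 gets 6, best alternative 5; Shop 2 gets 9, best alternative 7. No profitable deviation — NE.
(Right, Far-R): Shop 1 gets 9, best alternative 6; Shop 2 gets 9, best alternative 5. No profitable deviation — NE.
(The remaining 8 profiles each have a profitable deviation by the same check.)

Pure-strategy Nash equilibria: (Left, Right); (Right, Far-R)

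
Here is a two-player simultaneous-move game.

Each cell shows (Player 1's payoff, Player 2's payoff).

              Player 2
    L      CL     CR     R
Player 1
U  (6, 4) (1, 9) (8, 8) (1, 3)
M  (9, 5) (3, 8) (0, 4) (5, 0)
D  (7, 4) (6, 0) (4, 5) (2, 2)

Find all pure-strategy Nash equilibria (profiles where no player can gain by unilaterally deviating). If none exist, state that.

none

Player 1 against L: payoffs 6, 9, 7 → best response M.
Player 1 against CL: payoffs 1, 3, 6 → best response D.
Player 1 against CR: payoffs 8, 0, 4 → best response U.
Player 1 against R: payoffs 1, 5, 2 → best response M.
Player 2 against U: payoffs 4, 9, 8, 3 → best response CL.
Player 2 against M: payoffs 5, 8, 4, 0 → best response CL.
Player 2 against D: payoffs 4, 0, 5, 2 → best response CR.
No profile is a mutual best response for all players.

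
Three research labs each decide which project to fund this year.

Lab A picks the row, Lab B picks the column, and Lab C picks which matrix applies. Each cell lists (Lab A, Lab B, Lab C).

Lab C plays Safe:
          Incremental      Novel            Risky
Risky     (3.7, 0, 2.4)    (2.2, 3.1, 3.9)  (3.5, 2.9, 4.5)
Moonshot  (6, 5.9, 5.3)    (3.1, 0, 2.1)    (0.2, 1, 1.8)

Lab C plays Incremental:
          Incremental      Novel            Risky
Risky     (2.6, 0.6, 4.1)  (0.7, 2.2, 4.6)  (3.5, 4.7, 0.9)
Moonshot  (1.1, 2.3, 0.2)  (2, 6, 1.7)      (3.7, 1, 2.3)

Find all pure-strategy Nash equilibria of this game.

The unique pure-strategy Nash equilibrium is (Moonshot, Incremental, Safe).

Lab A against (Incremental, Safe): payoffs 3.7, 6 → best response Moonshot.
Lab A against (Incremental, Incremental): payoffs 2.6, 1.1 → best response Risky.
Lab A against (Novel, Safe): payoffs 2.2, 3.1 → best response Moonshot.
Lab A against (Novel, Incremental): payoffs 0.7, 2 → best response Moonshot.
Lab A against (Risky, Safe): payoffs 3.5, 0.2 → best response Risky.
Lab A against (Risky, Incremental): payoffs 3.5, 3.7 → best response Moonshot.
Lab B against (Risky, Safe): payoffs 0, 3.1, 2.9 → best response Novel.
Lab B against (Risky, Incremental): payoffs 0.6, 2.2, 4.7 → best response Risky.
Lab B against (Moonshot, Safe): payoffs 5.9, 0, 1 → best response Incremental.
Lab B against (Moonshot, Incremental): payoffs 2.3, 6, 1 → best response Novel.
Lab C against (Risky, Incremental): payoffs 2.4, 4.1 → best response Incremental.
Lab C against (Risky, Novel): payoffs 3.9, 4.6 → best response Incremental.
Lab C against (Risky, Risky): payoffs 4.5, 0.9 → best response Safe.
Lab C against (Moonshot, Incremental): payoffs 5.3, 0.2 → best response Safe.
Lab C against (Moonshot, Novel): payoffs 2.1, 1.7 → best response Safe.
Lab C against (Moonshot, Risky): payoffs 1.8, 2.3 → best response Incremental.
Mutual best responses: (Moonshot, Incremental, Safe).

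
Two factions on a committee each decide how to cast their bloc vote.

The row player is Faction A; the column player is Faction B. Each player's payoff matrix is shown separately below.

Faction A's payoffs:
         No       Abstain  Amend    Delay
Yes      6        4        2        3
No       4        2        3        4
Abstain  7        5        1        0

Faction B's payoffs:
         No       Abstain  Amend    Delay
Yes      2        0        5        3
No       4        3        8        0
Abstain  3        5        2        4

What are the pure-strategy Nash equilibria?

Faction A against No: payoffs 6, 4, 7 → best response Abstain.
Faction A against Abstain: payoffs 4, 2, 5 → best response Abstain.
Faction A against Amend: payoffs 2, 3, 1 → best response No.
Faction A against Delay: payoffs 3, 4, 0 → best response No.
Faction B against Yes: payoffs 2, 0, 5, 3 → best response Amend.
Faction B against No: payoffs 4, 3, 8, 0 → best response Amend.
Faction B against Abstain: payoffs 3, 5, 2, 4 → best response Abstain.
Mutual best responses: (No, Amend); (Abstain, Abstain).

(No, Amend), (Abstain, Abstain)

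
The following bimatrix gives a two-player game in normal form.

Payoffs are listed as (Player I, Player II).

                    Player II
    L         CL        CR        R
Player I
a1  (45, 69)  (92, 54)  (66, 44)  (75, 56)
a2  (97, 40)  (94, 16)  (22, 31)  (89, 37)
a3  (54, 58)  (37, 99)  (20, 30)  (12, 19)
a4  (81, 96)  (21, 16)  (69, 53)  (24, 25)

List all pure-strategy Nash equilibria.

Player I against L: payoffs 45, 97, 54, 81 → best response a2.
Player I against CL: payoffs 92, 94, 37, 21 → best response a2.
Player I against CR: payoffs 66, 22, 20, 69 → best response a4.
Player I against R: payoffs 75, 89, 12, 24 → best response a2.
Player II against a1: payoffs 69, 54, 44, 56 → best response L.
Player II against a2: payoffs 40, 16, 31, 37 → best response L.
Player II against a3: payoffs 58, 99, 30, 19 → best response CL.
Player II against a4: payoffs 96, 16, 53, 25 → best response L.
Mutual best responses: (a2, L).

The unique pure-strategy Nash equilibrium is (a2, L).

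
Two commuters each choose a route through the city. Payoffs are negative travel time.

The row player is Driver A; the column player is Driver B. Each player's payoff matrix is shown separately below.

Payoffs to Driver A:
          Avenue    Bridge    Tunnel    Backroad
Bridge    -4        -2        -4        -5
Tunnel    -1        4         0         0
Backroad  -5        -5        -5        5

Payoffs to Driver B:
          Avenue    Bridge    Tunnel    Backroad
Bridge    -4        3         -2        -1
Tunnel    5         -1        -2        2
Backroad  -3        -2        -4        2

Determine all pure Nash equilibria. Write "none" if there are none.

(Bridge, Avenue): Driver A can switch to Tunnel (-4 → -1). Not NE.
(Bridge, Bridge): Driver A can switch to Tunnel (-2 → 4). Not NE.
(Bridge, Tunnel): Driver A can switch to Tunnel (-4 → 0). Not NE.
(Bridge, Backroad): Driver A can switch to Tunnel (-5 → 0). Not NE.
(Tunnel, Avenue): Driver A gets -1, best alternative -4; Driver B gets 5, best alternative 2. No profitable deviation — NE.
(Tunnel, Bridge): Driver B can switch to Avenue (-1 → 5). Not NE.
(Tunnel, Tunnel): Driver B can switch to Avenue (-2 → 5). Not NE.
(Tunnel, Backroad): Driver A can switch to Backroad (0 → 5). Not NE.
(Backroad, Avenue): Driver A can switch to Bridge (-5 → -4). Not NE.
(Backroad, Bridge): Driver A can switch to Bridge (-5 → -2). Not NE.
(Backroad, Tunnel): Driver A can switch to Bridge (-5 → -4). Not NE.
(Backroad, Backroad): Driver A gets 5, best alternative 0; Driver B gets 2, best alternative -2. No profitable deviation — NE.

Pure-strategy Nash equilibria: (Tunnel, Avenue), (Backroad, Backroad)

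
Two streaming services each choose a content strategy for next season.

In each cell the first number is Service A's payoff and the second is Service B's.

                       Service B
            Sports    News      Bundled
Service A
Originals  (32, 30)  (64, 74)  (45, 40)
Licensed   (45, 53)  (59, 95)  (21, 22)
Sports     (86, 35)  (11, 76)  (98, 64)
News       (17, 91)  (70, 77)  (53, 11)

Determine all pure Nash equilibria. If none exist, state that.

For each player, find the best response to each opponent profile; mutual best responses are the pure NE.
Service A against Sports: payoffs 32, 45, 86, 17 → best response Sports.
Service A against News: payoffs 64, 59, 11, 70 → best response News.
Service A against Bundled: payoffs 45, 21, 98, 53 → best response Sports.
Service B against Originals: payoffs 30, 74, 40 → best response News.
Service B against Licensed: payoffs 53, 95, 22 → best response News.
Service B against Sports: payoffs 35, 76, 64 → best response News.
Service B against News: payoffs 91, 77, 11 → best response Sports.
No profile is a mutual best response for all players.

none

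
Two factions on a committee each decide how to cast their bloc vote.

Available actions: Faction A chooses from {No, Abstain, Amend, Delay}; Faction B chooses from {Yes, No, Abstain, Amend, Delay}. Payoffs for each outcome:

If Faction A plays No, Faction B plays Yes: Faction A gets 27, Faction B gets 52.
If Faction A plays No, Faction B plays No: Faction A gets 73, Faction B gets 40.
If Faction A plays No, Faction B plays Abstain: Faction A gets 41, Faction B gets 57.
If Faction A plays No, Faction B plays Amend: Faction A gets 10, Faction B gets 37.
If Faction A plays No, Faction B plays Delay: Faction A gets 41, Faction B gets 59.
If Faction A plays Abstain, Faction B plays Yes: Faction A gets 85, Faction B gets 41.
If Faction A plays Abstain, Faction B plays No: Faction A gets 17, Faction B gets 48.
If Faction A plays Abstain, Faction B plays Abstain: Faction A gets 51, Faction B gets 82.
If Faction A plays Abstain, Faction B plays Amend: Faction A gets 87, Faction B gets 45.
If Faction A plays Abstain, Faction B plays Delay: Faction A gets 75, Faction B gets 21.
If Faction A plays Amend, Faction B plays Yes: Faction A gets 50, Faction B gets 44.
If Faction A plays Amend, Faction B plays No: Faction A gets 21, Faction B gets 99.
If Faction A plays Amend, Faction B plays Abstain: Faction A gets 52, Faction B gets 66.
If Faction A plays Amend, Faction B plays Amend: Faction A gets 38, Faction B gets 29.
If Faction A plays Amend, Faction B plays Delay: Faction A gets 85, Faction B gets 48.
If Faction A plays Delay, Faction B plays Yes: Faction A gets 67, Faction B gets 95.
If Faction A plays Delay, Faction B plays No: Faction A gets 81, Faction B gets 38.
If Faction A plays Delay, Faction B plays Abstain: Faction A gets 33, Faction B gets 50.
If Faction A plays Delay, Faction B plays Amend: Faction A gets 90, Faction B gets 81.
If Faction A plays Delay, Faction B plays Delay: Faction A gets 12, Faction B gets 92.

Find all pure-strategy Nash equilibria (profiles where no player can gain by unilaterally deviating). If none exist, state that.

(No, Yes): Faction A can switch to Abstain (27 → 85). Not NE.
(No, No): Faction A can switch to Delay (73 → 81). Not NE.
(No, Abstain): Faction A can switch to Abstain (41 → 51). Not NE.
(No, Amend): Faction A can switch to Abstain (10 → 87). Not NE.
(No, Delay): Faction A can switch to Abstain (41 → 75). Not NE.
(Abstain, Yes): Faction B can switch to No (41 → 48). Not NE.
(The remaining 14 profiles each have a profitable deviation by the same check.)

No pure-strategy Nash equilibrium.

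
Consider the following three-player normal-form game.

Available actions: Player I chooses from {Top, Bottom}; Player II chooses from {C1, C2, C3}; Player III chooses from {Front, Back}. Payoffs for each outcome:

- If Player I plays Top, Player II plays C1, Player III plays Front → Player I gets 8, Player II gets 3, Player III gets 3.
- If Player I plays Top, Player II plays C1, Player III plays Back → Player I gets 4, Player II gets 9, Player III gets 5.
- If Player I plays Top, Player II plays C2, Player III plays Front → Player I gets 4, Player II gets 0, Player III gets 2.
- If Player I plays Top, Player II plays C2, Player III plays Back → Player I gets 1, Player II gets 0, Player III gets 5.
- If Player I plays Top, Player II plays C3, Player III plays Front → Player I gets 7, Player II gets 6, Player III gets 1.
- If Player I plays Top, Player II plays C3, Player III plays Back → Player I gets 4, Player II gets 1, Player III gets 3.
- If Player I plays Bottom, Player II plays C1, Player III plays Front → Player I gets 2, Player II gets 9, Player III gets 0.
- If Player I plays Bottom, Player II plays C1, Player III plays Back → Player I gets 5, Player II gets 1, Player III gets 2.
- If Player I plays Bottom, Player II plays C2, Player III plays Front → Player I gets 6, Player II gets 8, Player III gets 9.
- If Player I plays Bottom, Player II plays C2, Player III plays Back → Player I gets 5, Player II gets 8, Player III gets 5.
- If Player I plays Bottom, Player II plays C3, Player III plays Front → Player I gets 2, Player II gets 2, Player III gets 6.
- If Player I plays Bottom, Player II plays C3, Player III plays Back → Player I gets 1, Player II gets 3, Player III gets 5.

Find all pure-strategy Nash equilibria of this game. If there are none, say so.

(Top, C1, Front): Player II can switch to C3 (3 → 6). Not NE.
(Top, C1, Back): Player I can switch to Bottom (4 → 5). Not NE.
(Top, C2, Front): Player I can switch to Bottom (4 → 6). Not NE.
(Top, C2, Back): Player I can switch to Bottom (1 → 5). Not NE.
(Top, C3, Front): Player III can switch to Back (1 → 3). Not NE.
(Top, C3, Back): Player II can switch to C1 (1 → 9). Not NE.
(Bottom, C1, Front): Player I can switch to Top (2 → 8). Not NE.
(Bottom, C1, Back): Player II can switch to C2 (1 → 8). Not NE.
(The remaining 4 profiles each have a profitable deviation by the same check.)

none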